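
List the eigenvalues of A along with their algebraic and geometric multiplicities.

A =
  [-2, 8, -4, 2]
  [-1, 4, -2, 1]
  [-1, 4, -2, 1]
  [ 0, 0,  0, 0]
λ = 0: alg = 4, geom = 3

Step 1 — factor the characteristic polynomial to read off the algebraic multiplicities:
  χ_A(x) = x^4

Step 2 — compute geometric multiplicities via the rank-nullity identity g(λ) = n − rank(A − λI):
  rank(A − (0)·I) = 1, so dim ker(A − (0)·I) = n − 1 = 3

Summary:
  λ = 0: algebraic multiplicity = 4, geometric multiplicity = 3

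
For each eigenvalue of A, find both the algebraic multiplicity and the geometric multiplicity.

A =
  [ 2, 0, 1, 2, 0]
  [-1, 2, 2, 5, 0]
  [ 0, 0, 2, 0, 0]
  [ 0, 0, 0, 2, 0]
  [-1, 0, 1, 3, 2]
λ = 2: alg = 5, geom = 3

Step 1 — factor the characteristic polynomial to read off the algebraic multiplicities:
  χ_A(x) = (x - 2)^5

Step 2 — compute geometric multiplicities via the rank-nullity identity g(λ) = n − rank(A − λI):
  rank(A − (2)·I) = 2, so dim ker(A − (2)·I) = n − 2 = 3

Summary:
  λ = 2: algebraic multiplicity = 5, geometric multiplicity = 3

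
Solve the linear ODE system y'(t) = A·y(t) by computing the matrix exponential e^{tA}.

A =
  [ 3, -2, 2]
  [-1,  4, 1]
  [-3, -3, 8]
e^{tA} =
  [-2*t*exp(5*t) + exp(5*t), -2*t*exp(5*t), 2*t*exp(5*t)]
  [-t*exp(5*t), -t*exp(5*t) + exp(5*t), t*exp(5*t)]
  [-3*t*exp(5*t), -3*t*exp(5*t), 3*t*exp(5*t) + exp(5*t)]

Strategy: write A = P · J · P⁻¹ where J is a Jordan canonical form, so e^{tA} = P · e^{tJ} · P⁻¹, and e^{tJ} can be computed block-by-block.

A has Jordan form
J =
  [5, 1, 0]
  [0, 5, 0]
  [0, 0, 5]
(up to reordering of blocks).

Per-block formulas:
  For a 2×2 Jordan block J_2(5): exp(t · J_2(5)) = e^(5t)·(I + t·N), where N is the 2×2 nilpotent shift.
  For a 1×1 block at λ = 5: exp(t · [5]) = [e^(5t)].

After assembling e^{tJ} and conjugating by P, we get:

e^{tA} =
  [-2*t*exp(5*t) + exp(5*t), -2*t*exp(5*t), 2*t*exp(5*t)]
  [-t*exp(5*t), -t*exp(5*t) + exp(5*t), t*exp(5*t)]
  [-3*t*exp(5*t), -3*t*exp(5*t), 3*t*exp(5*t) + exp(5*t)]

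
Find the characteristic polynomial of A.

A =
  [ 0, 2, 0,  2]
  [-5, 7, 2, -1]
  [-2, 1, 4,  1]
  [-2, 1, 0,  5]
x^4 - 16*x^3 + 96*x^2 - 256*x + 256

Expanding det(x·I − A) (e.g. by cofactor expansion or by noting that A is similar to its Jordan form J, which has the same characteristic polynomial as A) gives
  χ_A(x) = x^4 - 16*x^3 + 96*x^2 - 256*x + 256
which factors as (x - 4)^4. The eigenvalues (with algebraic multiplicities) are λ = 4 with multiplicity 4.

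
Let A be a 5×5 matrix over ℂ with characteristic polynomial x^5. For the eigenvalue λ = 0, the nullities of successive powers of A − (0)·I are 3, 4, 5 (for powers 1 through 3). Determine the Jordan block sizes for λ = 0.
Block sizes for λ = 0: [3, 1, 1]

From the dimensions of kernels of powers, the number of Jordan blocks of size at least j is d_j − d_{j−1} where d_j = dim ker(N^j) (with d_0 = 0). Computing the differences gives [3, 1, 1].
The number of blocks of size exactly k is (#blocks of size ≥ k) − (#blocks of size ≥ k + 1), so the partition is: 2 block(s) of size 1, 1 block(s) of size 3.
In nonincreasing order the block sizes are [3, 1, 1].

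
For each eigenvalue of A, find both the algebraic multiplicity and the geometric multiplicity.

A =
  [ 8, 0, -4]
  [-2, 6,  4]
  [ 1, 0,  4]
λ = 6: alg = 3, geom = 2

Step 1 — factor the characteristic polynomial to read off the algebraic multiplicities:
  χ_A(x) = (x - 6)^3

Step 2 — compute geometric multiplicities via the rank-nullity identity g(λ) = n − rank(A − λI):
  rank(A − (6)·I) = 1, so dim ker(A − (6)·I) = n − 1 = 2

Summary:
  λ = 6: algebraic multiplicity = 3, geometric multiplicity = 2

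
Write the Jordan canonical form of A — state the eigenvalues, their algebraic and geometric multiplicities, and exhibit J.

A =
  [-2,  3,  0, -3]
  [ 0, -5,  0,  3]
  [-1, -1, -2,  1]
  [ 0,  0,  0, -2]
J_1(-5) ⊕ J_2(-2) ⊕ J_1(-2)

The characteristic polynomial is
  det(x·I − A) = x^4 + 11*x^3 + 42*x^2 + 68*x + 40 = (x + 2)^3*(x + 5)

Eigenvalues and multiplicities (the geometric multiplicity of λ is n − rank(A − λI), which equals the number of Jordan blocks for λ):
  λ = -5: algebraic multiplicity = 1, geometric multiplicity = 1
  λ = -2: algebraic multiplicity = 3, geometric multiplicity = 2

Determining the block sizes for each eigenvalue:
  λ = -5: one block (gm = 1), so the single block has size am = 1 → block sizes [1]
  λ = -2: 2 blocks summing to 3 forces exactly one block of size 2 and the rest size 1 → block sizes [2, 1]

Assembling the blocks gives a Jordan form
J =
  [-5,  0,  0,  0]
  [ 0, -2,  1,  0]
  [ 0,  0, -2,  0]
  [ 0,  0,  0, -2]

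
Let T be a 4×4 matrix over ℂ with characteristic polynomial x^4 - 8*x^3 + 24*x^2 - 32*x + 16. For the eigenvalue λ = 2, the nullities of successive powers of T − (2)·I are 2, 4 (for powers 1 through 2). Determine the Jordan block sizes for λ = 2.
Block sizes for λ = 2: [2, 2]

From the dimensions of kernels of powers, the number of Jordan blocks of size at least j is d_j − d_{j−1} where d_j = dim ker(N^j) (with d_0 = 0). Computing the differences gives [2, 2].
The number of blocks of size exactly k is (#blocks of size ≥ k) − (#blocks of size ≥ k + 1), so the partition is: 2 block(s) of size 2.
In nonincreasing order the block sizes are [2, 2].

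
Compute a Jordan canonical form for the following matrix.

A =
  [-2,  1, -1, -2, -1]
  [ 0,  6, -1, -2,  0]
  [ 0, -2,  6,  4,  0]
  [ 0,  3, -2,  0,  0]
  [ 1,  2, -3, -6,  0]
J_2(-1) ⊕ J_3(4)

The characteristic polynomial is
  det(x·I − A) = x^5 - 10*x^4 + 25*x^3 + 20*x^2 - 80*x - 64 = (x - 4)^3*(x + 1)^2

Eigenvalues and multiplicities (the geometric multiplicity of λ is n − rank(A − λI), which equals the number of Jordan blocks for λ):
  λ = -1: algebraic multiplicity = 2, geometric multiplicity = 1
  λ = 4: algebraic multiplicity = 3, geometric multiplicity = 1

Determining the block sizes for each eigenvalue:
  λ = -1: one block (gm = 1), so the single block has size am = 2 → block sizes [2]
  λ = 4: one block (gm = 1), so the single block has size am = 3 → block sizes [3]

Assembling the blocks gives a Jordan form
J =
  [-1,  1, 0, 0, 0]
  [ 0, -1, 0, 0, 0]
  [ 0,  0, 4, 1, 0]
  [ 0,  0, 0, 4, 1]
  [ 0,  0, 0, 0, 4]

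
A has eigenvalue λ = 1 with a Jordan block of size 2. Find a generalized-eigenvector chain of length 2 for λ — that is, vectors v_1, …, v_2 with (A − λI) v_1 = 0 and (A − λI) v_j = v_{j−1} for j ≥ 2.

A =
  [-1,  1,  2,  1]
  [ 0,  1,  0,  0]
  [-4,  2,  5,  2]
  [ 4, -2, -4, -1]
A Jordan chain for λ = 1 of length 2:
v_1 = (-2, 0, -4, 4)ᵀ
v_2 = (1, 0, 0, 0)ᵀ

Let N = A − (1)·I. We want v_2 with N^2 v_2 = 0 but N^1 v_2 ≠ 0; then v_{j-1} := N · v_j for j = 2, …, 2.

Pick v_2 = (1, 0, 0, 0)ᵀ.
Then v_1 = N · v_2 = (-2, 0, -4, 4)ᵀ.

Sanity check: (A − (1)·I) v_1 = (0, 0, 0, 0)ᵀ = 0. ✓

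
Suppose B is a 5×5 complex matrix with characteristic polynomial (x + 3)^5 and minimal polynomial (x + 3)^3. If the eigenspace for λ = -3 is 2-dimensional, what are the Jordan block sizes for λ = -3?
Block sizes for λ = -3: [3, 2]

Step 1 — from the characteristic polynomial, algebraic multiplicity of λ = -3 is 5. From dim ker(B − (-3)·I) = 2, there are exactly 2 Jordan blocks for λ = -3.
Step 2 — from the minimal polynomial, the factor (x + 3)^3 tells us the largest block for λ = -3 has size 3.
Step 3 — with total size 5, 2 blocks, and largest block 3, the block sizes (in nonincreasing order) are [3, 2].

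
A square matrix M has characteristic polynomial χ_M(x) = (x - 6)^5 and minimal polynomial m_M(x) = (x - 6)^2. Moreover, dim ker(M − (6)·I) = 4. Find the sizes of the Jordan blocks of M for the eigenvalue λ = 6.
Block sizes for λ = 6: [2, 1, 1, 1]

Step 1 — from the characteristic polynomial, algebraic multiplicity of λ = 6 is 5. From dim ker(M − (6)·I) = 4, there are exactly 4 Jordan blocks for λ = 6.
Step 2 — from the minimal polynomial, the factor (x − 6)^2 tells us the largest block for λ = 6 has size 2.
Step 3 — with total size 5, 4 blocks, and largest block 2, the block sizes (in nonincreasing order) are [2, 1, 1, 1].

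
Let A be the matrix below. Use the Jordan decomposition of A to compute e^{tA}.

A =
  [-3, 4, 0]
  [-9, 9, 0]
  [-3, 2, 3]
e^{tA} =
  [-6*t*exp(3*t) + exp(3*t), 4*t*exp(3*t), 0]
  [-9*t*exp(3*t), 6*t*exp(3*t) + exp(3*t), 0]
  [-3*t*exp(3*t), 2*t*exp(3*t), exp(3*t)]

Strategy: write A = P · J · P⁻¹ where J is a Jordan canonical form, so e^{tA} = P · e^{tJ} · P⁻¹, and e^{tJ} can be computed block-by-block.

A has Jordan form
J =
  [3, 1, 0]
  [0, 3, 0]
  [0, 0, 3]
(up to reordering of blocks).

Per-block formulas:
  For a 1×1 block at λ = 3: exp(t · [3]) = [e^(3t)].
  For a 2×2 Jordan block J_2(3): exp(t · J_2(3)) = e^(3t)·(I + t·N), where N is the 2×2 nilpotent shift.

After assembling e^{tJ} and conjugating by P, we get:

e^{tA} =
  [-6*t*exp(3*t) + exp(3*t), 4*t*exp(3*t), 0]
  [-9*t*exp(3*t), 6*t*exp(3*t) + exp(3*t), 0]
  [-3*t*exp(3*t), 2*t*exp(3*t), exp(3*t)]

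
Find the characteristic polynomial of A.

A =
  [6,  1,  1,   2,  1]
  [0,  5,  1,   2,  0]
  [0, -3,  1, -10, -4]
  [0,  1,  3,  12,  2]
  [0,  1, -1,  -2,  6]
x^5 - 30*x^4 + 360*x^3 - 2160*x^2 + 6480*x - 7776

Expanding det(x·I − A) (e.g. by cofactor expansion or by noting that A is similar to its Jordan form J, which has the same characteristic polynomial as A) gives
  χ_A(x) = x^5 - 30*x^4 + 360*x^3 - 2160*x^2 + 6480*x - 7776
which factors as (x - 6)^5. The eigenvalues (with algebraic multiplicities) are λ = 6 with multiplicity 5.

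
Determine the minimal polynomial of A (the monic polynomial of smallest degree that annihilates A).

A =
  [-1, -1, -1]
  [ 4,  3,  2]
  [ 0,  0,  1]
x^2 - 2*x + 1

The characteristic polynomial is χ_A(x) = (x - 1)^3, so the eigenvalues are known. The minimal polynomial is
  m_A(x) = Π_λ (x − λ)^{k_λ}
where k_λ is the size of the *largest* Jordan block for λ (equivalently, the smallest k with (A − λI)^k v = 0 for every generalised eigenvector v of λ).

  λ = 1: largest Jordan block has size 2, contributing (x − 1)^2

So m_A(x) = (x - 1)^2 = x^2 - 2*x + 1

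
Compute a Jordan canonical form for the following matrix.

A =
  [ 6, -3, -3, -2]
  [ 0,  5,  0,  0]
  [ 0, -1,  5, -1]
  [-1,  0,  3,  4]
J_3(5) ⊕ J_1(5)

The characteristic polynomial is
  det(x·I − A) = x^4 - 20*x^3 + 150*x^2 - 500*x + 625 = (x - 5)^4

Eigenvalues and multiplicities (the geometric multiplicity of λ is n − rank(A − λI), which equals the number of Jordan blocks for λ):
  λ = 5: algebraic multiplicity = 4, geometric multiplicity = 2

Determining the block sizes for each eigenvalue:
  λ = 5: with am = 4 and gm = 2, the partition is not yet determined (e.g. several partitions of 4 into 2 parts exist). Let N = A − (5)·I. Computing rank(N^1) = 2, rank(N^2) = 1, rank(N^3) = 0; the number of blocks of size ≥ j is rank(N^{j−1}) − rank(N^j), giving [2, 1, 1]. So we have 1 block(s) of size 3, 1 block(s) of size 1 → block sizes [3, 1]

Assembling the blocks gives a Jordan form
J =
  [5, 1, 0, 0]
  [0, 5, 1, 0]
  [0, 0, 5, 0]
  [0, 0, 0, 5]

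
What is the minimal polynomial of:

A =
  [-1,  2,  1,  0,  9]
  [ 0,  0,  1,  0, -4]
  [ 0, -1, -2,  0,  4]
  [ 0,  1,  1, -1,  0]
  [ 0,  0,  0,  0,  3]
x^4 - 6*x^2 - 8*x - 3

The characteristic polynomial is χ_A(x) = (x - 3)*(x + 1)^4, so the eigenvalues are known. The minimal polynomial is
  m_A(x) = Π_λ (x − λ)^{k_λ}
where k_λ is the size of the *largest* Jordan block for λ (equivalently, the smallest k with (A − λI)^k v = 0 for every generalised eigenvector v of λ).

  λ = -1: largest Jordan block has size 3, contributing (x + 1)^3
  λ = 3: largest Jordan block has size 1, contributing (x − 3)

So m_A(x) = (x - 3)*(x + 1)^3 = x^4 - 6*x^2 - 8*x - 3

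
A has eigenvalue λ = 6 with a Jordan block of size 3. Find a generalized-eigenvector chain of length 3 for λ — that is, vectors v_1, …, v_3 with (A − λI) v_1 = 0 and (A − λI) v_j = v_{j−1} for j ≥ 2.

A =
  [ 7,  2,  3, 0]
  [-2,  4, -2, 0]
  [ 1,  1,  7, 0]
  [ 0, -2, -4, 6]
A Jordan chain for λ = 6 of length 3:
v_1 = (1, -2, 1, 0)ᵀ
v_2 = (2, -2, 1, -2)ᵀ
v_3 = (0, 1, 0, 0)ᵀ

Let N = A − (6)·I. We want v_3 with N^3 v_3 = 0 but N^2 v_3 ≠ 0; then v_{j-1} := N · v_j for j = 3, …, 2.

Pick v_3 = (0, 1, 0, 0)ᵀ.
Then v_2 = N · v_3 = (2, -2, 1, -2)ᵀ.
Then v_1 = N · v_2 = (1, -2, 1, 0)ᵀ.

Sanity check: (A − (6)·I) v_1 = (0, 0, 0, 0)ᵀ = 0. ✓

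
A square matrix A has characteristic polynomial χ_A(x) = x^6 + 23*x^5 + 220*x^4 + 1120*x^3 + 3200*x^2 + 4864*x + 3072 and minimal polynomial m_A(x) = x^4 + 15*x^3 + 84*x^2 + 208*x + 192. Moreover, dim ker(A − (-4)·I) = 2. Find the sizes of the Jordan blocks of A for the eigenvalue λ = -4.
Block sizes for λ = -4: [3, 2]

Step 1 — from the characteristic polynomial, algebraic multiplicity of λ = -4 is 5. From dim ker(A − (-4)·I) = 2, there are exactly 2 Jordan blocks for λ = -4.
Step 2 — from the minimal polynomial, the factor (x + 4)^3 tells us the largest block for λ = -4 has size 3.
Step 3 — with total size 5, 2 blocks, and largest block 3, the block sizes (in nonincreasing order) are [3, 2].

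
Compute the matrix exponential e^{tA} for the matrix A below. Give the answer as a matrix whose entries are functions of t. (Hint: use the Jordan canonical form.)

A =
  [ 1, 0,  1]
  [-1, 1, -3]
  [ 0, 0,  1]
e^{tA} =
  [exp(t), 0, t*exp(t)]
  [-t*exp(t), exp(t), -t^2*exp(t)/2 - 3*t*exp(t)]
  [0, 0, exp(t)]

Strategy: write A = P · J · P⁻¹ where J is a Jordan canonical form, so e^{tA} = P · e^{tJ} · P⁻¹, and e^{tJ} can be computed block-by-block.

A has Jordan form
J =
  [1, 1, 0]
  [0, 1, 1]
  [0, 0, 1]
(up to reordering of blocks).

Per-block formulas:
  For a 3×3 Jordan block J_3(1): exp(t · J_3(1)) = e^(1t)·(I + t·N + (t^2/2)·N^2), where N is the 3×3 nilpotent shift.

After assembling e^{tJ} and conjugating by P, we get:

e^{tA} =
  [exp(t), 0, t*exp(t)]
  [-t*exp(t), exp(t), -t^2*exp(t)/2 - 3*t*exp(t)]
  [0, 0, exp(t)]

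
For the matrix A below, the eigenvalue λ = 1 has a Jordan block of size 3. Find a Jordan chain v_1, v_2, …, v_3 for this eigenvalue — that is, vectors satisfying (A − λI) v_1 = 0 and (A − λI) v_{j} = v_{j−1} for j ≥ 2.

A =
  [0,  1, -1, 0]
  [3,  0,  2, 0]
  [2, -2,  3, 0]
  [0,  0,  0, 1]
A Jordan chain for λ = 1 of length 3:
v_1 = (2, -2, -4, 0)ᵀ
v_2 = (-1, 3, 2, 0)ᵀ
v_3 = (1, 0, 0, 0)ᵀ

Let N = A − (1)·I. We want v_3 with N^3 v_3 = 0 but N^2 v_3 ≠ 0; then v_{j-1} := N · v_j for j = 3, …, 2.

Pick v_3 = (1, 0, 0, 0)ᵀ.
Then v_2 = N · v_3 = (-1, 3, 2, 0)ᵀ.
Then v_1 = N · v_2 = (2, -2, -4, 0)ᵀ.

Sanity check: (A − (1)·I) v_1 = (0, 0, 0, 0)ᵀ = 0. ✓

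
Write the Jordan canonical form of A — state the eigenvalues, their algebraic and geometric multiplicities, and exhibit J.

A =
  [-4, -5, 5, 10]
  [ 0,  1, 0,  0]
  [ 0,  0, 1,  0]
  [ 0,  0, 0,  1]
J_1(-4) ⊕ J_1(1) ⊕ J_1(1) ⊕ J_1(1)

The characteristic polynomial is
  det(x·I − A) = x^4 + x^3 - 9*x^2 + 11*x - 4 = (x - 1)^3*(x + 4)

Eigenvalues and multiplicities (the geometric multiplicity of λ is n − rank(A − λI), which equals the number of Jordan blocks for λ):
  λ = -4: algebraic multiplicity = 1, geometric multiplicity = 1
  λ = 1: algebraic multiplicity = 3, geometric multiplicity = 3

Determining the block sizes for each eigenvalue:
  λ = -4: one block (gm = 1), so the single block has size am = 1 → block sizes [1]
  λ = 1: gm = am = 3, so every block has size 1 → block sizes [1, 1, 1]

Assembling the blocks gives a Jordan form
J =
  [-4, 0, 0, 0]
  [ 0, 1, 0, 0]
  [ 0, 0, 1, 0]
  [ 0, 0, 0, 1]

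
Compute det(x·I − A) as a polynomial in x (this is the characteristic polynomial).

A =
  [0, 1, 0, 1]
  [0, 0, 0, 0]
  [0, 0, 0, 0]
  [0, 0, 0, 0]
x^4

Expanding det(x·I − A) (e.g. by cofactor expansion or by noting that A is similar to its Jordan form J, which has the same characteristic polynomial as A) gives
  χ_A(x) = x^4
which factors as x^4. The eigenvalues (with algebraic multiplicities) are λ = 0 with multiplicity 4.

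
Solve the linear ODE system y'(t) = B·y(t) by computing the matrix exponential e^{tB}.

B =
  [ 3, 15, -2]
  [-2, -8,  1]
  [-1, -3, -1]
e^{tB} =
  [-3*t^2*exp(-2*t)/2 + 5*t*exp(-2*t) + exp(-2*t), -9*t^2*exp(-2*t)/2 + 15*t*exp(-2*t), 3*t^2*exp(-2*t)/2 - 2*t*exp(-2*t)]
  [t^2*exp(-2*t)/2 - 2*t*exp(-2*t), 3*t^2*exp(-2*t)/2 - 6*t*exp(-2*t) + exp(-2*t), -t^2*exp(-2*t)/2 + t*exp(-2*t)]
  [-t*exp(-2*t), -3*t*exp(-2*t), t*exp(-2*t) + exp(-2*t)]

Strategy: write B = P · J · P⁻¹ where J is a Jordan canonical form, so e^{tB} = P · e^{tJ} · P⁻¹, and e^{tJ} can be computed block-by-block.

B has Jordan form
J =
  [-2,  1,  0]
  [ 0, -2,  1]
  [ 0,  0, -2]
(up to reordering of blocks).

Per-block formulas:
  For a 3×3 Jordan block J_3(-2): exp(t · J_3(-2)) = e^(-2t)·(I + t·N + (t^2/2)·N^2), where N is the 3×3 nilpotent shift.

After assembling e^{tJ} and conjugating by P, we get:

e^{tB} =
  [-3*t^2*exp(-2*t)/2 + 5*t*exp(-2*t) + exp(-2*t), -9*t^2*exp(-2*t)/2 + 15*t*exp(-2*t), 3*t^2*exp(-2*t)/2 - 2*t*exp(-2*t)]
  [t^2*exp(-2*t)/2 - 2*t*exp(-2*t), 3*t^2*exp(-2*t)/2 - 6*t*exp(-2*t) + exp(-2*t), -t^2*exp(-2*t)/2 + t*exp(-2*t)]
  [-t*exp(-2*t), -3*t*exp(-2*t), t*exp(-2*t) + exp(-2*t)]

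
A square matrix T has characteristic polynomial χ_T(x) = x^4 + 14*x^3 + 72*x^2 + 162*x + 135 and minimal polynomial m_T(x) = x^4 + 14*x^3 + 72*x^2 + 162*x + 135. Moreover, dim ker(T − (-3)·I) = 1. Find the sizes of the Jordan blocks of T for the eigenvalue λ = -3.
Block sizes for λ = -3: [3]

Step 1 — from the characteristic polynomial, algebraic multiplicity of λ = -3 is 3. From dim ker(T − (-3)·I) = 1, there are exactly 1 Jordan blocks for λ = -3.
Step 2 — from the minimal polynomial, the factor (x + 3)^3 tells us the largest block for λ = -3 has size 3.
Step 3 — with total size 3, 1 blocks, and largest block 3, the block sizes (in nonincreasing order) are [3].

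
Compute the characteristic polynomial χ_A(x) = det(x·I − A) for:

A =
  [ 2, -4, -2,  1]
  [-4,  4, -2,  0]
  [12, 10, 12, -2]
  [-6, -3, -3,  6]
x^4 - 24*x^3 + 216*x^2 - 864*x + 1296

Expanding det(x·I − A) (e.g. by cofactor expansion or by noting that A is similar to its Jordan form J, which has the same characteristic polynomial as A) gives
  χ_A(x) = x^4 - 24*x^3 + 216*x^2 - 864*x + 1296
which factors as (x - 6)^4. The eigenvalues (with algebraic multiplicities) are λ = 6 with multiplicity 4.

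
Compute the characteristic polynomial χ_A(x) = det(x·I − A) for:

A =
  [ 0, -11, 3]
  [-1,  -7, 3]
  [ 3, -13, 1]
x^3 + 6*x^2 + 12*x + 8

Expanding det(x·I − A) (e.g. by cofactor expansion or by noting that A is similar to its Jordan form J, which has the same characteristic polynomial as A) gives
  χ_A(x) = x^3 + 6*x^2 + 12*x + 8
which factors as (x + 2)^3. The eigenvalues (with algebraic multiplicities) are λ = -2 with multiplicity 3.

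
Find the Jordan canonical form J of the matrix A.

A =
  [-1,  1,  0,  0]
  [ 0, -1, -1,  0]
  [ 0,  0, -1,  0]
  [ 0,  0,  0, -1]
J_3(-1) ⊕ J_1(-1)

The characteristic polynomial is
  det(x·I − A) = x^4 + 4*x^3 + 6*x^2 + 4*x + 1 = (x + 1)^4

Eigenvalues and multiplicities (the geometric multiplicity of λ is n − rank(A − λI), which equals the number of Jordan blocks for λ):
  λ = -1: algebraic multiplicity = 4, geometric multiplicity = 2

Determining the block sizes for each eigenvalue:
  λ = -1: with am = 4 and gm = 2, the partition is not yet determined (e.g. several partitions of 4 into 2 parts exist). Let N = A − (-1)·I. Computing rank(N^1) = 2, rank(N^2) = 1, rank(N^3) = 0; the number of blocks of size ≥ j is rank(N^{j−1}) − rank(N^j), giving [2, 1, 1]. So we have 1 block(s) of size 3, 1 block(s) of size 1 → block sizes [3, 1]

Assembling the blocks gives a Jordan form
J =
  [-1,  1,  0,  0]
  [ 0, -1,  1,  0]
  [ 0,  0, -1,  0]
  [ 0,  0,  0, -1]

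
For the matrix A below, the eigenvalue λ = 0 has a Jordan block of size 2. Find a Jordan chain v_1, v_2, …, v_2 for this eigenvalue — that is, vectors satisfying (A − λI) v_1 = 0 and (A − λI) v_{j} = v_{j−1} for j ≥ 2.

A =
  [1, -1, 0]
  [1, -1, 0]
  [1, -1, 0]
A Jordan chain for λ = 0 of length 2:
v_1 = (1, 1, 1)ᵀ
v_2 = (1, 0, 0)ᵀ

Let N = A − (0)·I. We want v_2 with N^2 v_2 = 0 but N^1 v_2 ≠ 0; then v_{j-1} := N · v_j for j = 2, …, 2.

Pick v_2 = (1, 0, 0)ᵀ.
Then v_1 = N · v_2 = (1, 1, 1)ᵀ.

Sanity check: (A − (0)·I) v_1 = (0, 0, 0)ᵀ = 0. ✓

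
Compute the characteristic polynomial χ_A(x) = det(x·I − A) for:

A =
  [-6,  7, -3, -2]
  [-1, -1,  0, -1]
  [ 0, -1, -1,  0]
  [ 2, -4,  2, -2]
x^4 + 10*x^3 + 36*x^2 + 56*x + 32

Expanding det(x·I − A) (e.g. by cofactor expansion or by noting that A is similar to its Jordan form J, which has the same characteristic polynomial as A) gives
  χ_A(x) = x^4 + 10*x^3 + 36*x^2 + 56*x + 32
which factors as (x + 2)^3*(x + 4). The eigenvalues (with algebraic multiplicities) are λ = -4 with multiplicity 1, λ = -2 with multiplicity 3.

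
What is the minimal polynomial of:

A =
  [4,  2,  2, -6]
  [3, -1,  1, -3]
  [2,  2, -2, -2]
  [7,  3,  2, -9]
x^3 + 6*x^2 + 12*x + 8

The characteristic polynomial is χ_A(x) = (x + 2)^4, so the eigenvalues are known. The minimal polynomial is
  m_A(x) = Π_λ (x − λ)^{k_λ}
where k_λ is the size of the *largest* Jordan block for λ (equivalently, the smallest k with (A − λI)^k v = 0 for every generalised eigenvector v of λ).

  λ = -2: largest Jordan block has size 3, contributing (x + 2)^3

So m_A(x) = (x + 2)^3 = x^3 + 6*x^2 + 12*x + 8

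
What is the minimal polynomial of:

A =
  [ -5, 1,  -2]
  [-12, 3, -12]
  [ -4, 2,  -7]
x^2 + 6*x + 9

The characteristic polynomial is χ_A(x) = (x + 3)^3, so the eigenvalues are known. The minimal polynomial is
  m_A(x) = Π_λ (x − λ)^{k_λ}
where k_λ is the size of the *largest* Jordan block for λ (equivalently, the smallest k with (A − λI)^k v = 0 for every generalised eigenvector v of λ).

  λ = -3: largest Jordan block has size 2, contributing (x + 3)^2

So m_A(x) = (x + 3)^2 = x^2 + 6*x + 9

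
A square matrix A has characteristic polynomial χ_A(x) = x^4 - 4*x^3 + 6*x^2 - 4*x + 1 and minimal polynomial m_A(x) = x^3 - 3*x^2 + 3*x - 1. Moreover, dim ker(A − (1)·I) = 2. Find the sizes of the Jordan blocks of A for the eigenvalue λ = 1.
Block sizes for λ = 1: [3, 1]

Step 1 — from the characteristic polynomial, algebraic multiplicity of λ = 1 is 4. From dim ker(A − (1)·I) = 2, there are exactly 2 Jordan blocks for λ = 1.
Step 2 — from the minimal polynomial, the factor (x − 1)^3 tells us the largest block for λ = 1 has size 3.
Step 3 — with total size 4, 2 blocks, and largest block 3, the block sizes (in nonincreasing order) are [3, 1].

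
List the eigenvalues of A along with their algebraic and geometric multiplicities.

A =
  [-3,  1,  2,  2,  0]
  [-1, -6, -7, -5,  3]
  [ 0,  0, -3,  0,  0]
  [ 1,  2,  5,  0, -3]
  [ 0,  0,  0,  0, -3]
λ = -3: alg = 5, geom = 3

Step 1 — factor the characteristic polynomial to read off the algebraic multiplicities:
  χ_A(x) = (x + 3)^5

Step 2 — compute geometric multiplicities via the rank-nullity identity g(λ) = n − rank(A − λI):
  rank(A − (-3)·I) = 2, so dim ker(A − (-3)·I) = n − 2 = 3

Summary:
  λ = -3: algebraic multiplicity = 5, geometric multiplicity = 3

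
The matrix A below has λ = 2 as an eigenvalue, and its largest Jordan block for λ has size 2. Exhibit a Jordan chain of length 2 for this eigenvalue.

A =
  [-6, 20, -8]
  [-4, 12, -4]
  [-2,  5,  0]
A Jordan chain for λ = 2 of length 2:
v_1 = (-8, -4, -2)ᵀ
v_2 = (1, 0, 0)ᵀ

Let N = A − (2)·I. We want v_2 with N^2 v_2 = 0 but N^1 v_2 ≠ 0; then v_{j-1} := N · v_j for j = 2, …, 2.

Pick v_2 = (1, 0, 0)ᵀ.
Then v_1 = N · v_2 = (-8, -4, -2)ᵀ.

Sanity check: (A − (2)·I) v_1 = (0, 0, 0)ᵀ = 0. ✓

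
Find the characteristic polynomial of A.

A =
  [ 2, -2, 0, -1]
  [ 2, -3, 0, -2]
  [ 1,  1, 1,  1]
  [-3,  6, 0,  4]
x^4 - 4*x^3 + 6*x^2 - 4*x + 1

Expanding det(x·I − A) (e.g. by cofactor expansion or by noting that A is similar to its Jordan form J, which has the same characteristic polynomial as A) gives
  χ_A(x) = x^4 - 4*x^3 + 6*x^2 - 4*x + 1
which factors as (x - 1)^4. The eigenvalues (with algebraic multiplicities) are λ = 1 with multiplicity 4.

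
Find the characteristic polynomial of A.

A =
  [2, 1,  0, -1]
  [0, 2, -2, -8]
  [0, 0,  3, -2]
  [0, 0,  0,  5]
x^4 - 12*x^3 + 51*x^2 - 92*x + 60

Expanding det(x·I − A) (e.g. by cofactor expansion or by noting that A is similar to its Jordan form J, which has the same characteristic polynomial as A) gives
  χ_A(x) = x^4 - 12*x^3 + 51*x^2 - 92*x + 60
which factors as (x - 5)*(x - 3)*(x - 2)^2. The eigenvalues (with algebraic multiplicities) are λ = 2 with multiplicity 2, λ = 3 with multiplicity 1, λ = 5 with multiplicity 1.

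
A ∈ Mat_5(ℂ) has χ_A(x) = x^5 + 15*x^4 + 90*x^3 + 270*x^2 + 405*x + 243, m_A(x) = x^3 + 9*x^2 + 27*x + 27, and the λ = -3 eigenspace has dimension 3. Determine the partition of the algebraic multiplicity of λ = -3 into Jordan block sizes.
Block sizes for λ = -3: [3, 1, 1]

Step 1 — from the characteristic polynomial, algebraic multiplicity of λ = -3 is 5. From dim ker(A − (-3)·I) = 3, there are exactly 3 Jordan blocks for λ = -3.
Step 2 — from the minimal polynomial, the factor (x + 3)^3 tells us the largest block for λ = -3 has size 3.
Step 3 — with total size 5, 3 blocks, and largest block 3, the block sizes (in nonincreasing order) are [3, 1, 1].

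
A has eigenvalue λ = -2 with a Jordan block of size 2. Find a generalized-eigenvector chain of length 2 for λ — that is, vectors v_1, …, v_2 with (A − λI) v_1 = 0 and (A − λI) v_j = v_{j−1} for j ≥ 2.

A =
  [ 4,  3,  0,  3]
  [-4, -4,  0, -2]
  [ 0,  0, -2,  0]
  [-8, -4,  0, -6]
A Jordan chain for λ = -2 of length 2:
v_1 = (6, -4, 0, -8)ᵀ
v_2 = (1, 0, 0, 0)ᵀ

Let N = A − (-2)·I. We want v_2 with N^2 v_2 = 0 but N^1 v_2 ≠ 0; then v_{j-1} := N · v_j for j = 2, …, 2.

Pick v_2 = (1, 0, 0, 0)ᵀ.
Then v_1 = N · v_2 = (6, -4, 0, -8)ᵀ.

Sanity check: (A − (-2)·I) v_1 = (0, 0, 0, 0)ᵀ = 0. ✓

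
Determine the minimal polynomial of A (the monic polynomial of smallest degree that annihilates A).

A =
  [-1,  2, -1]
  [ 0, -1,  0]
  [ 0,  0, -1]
x^2 + 2*x + 1

The characteristic polynomial is χ_A(x) = (x + 1)^3, so the eigenvalues are known. The minimal polynomial is
  m_A(x) = Π_λ (x − λ)^{k_λ}
where k_λ is the size of the *largest* Jordan block for λ (equivalently, the smallest k with (A − λI)^k v = 0 for every generalised eigenvector v of λ).

  λ = -1: largest Jordan block has size 2, contributing (x + 1)^2

So m_A(x) = (x + 1)^2 = x^2 + 2*x + 1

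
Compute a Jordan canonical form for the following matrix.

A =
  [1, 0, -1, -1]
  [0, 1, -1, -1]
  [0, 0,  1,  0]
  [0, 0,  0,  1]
J_2(1) ⊕ J_1(1) ⊕ J_1(1)

The characteristic polynomial is
  det(x·I − A) = x^4 - 4*x^3 + 6*x^2 - 4*x + 1 = (x - 1)^4

Eigenvalues and multiplicities (the geometric multiplicity of λ is n − rank(A − λI), which equals the number of Jordan blocks for λ):
  λ = 1: algebraic multiplicity = 4, geometric multiplicity = 3

Determining the block sizes for each eigenvalue:
  λ = 1: 3 blocks summing to 4 forces exactly one block of size 2 and the rest size 1 → block sizes [2, 1, 1]

Assembling the blocks gives a Jordan form
J =
  [1, 1, 0, 0]
  [0, 1, 0, 0]
  [0, 0, 1, 0]
  [0, 0, 0, 1]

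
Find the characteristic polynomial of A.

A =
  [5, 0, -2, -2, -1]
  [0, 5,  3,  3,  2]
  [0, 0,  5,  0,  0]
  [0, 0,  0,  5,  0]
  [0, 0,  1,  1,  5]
x^5 - 25*x^4 + 250*x^3 - 1250*x^2 + 3125*x - 3125

Expanding det(x·I − A) (e.g. by cofactor expansion or by noting that A is similar to its Jordan form J, which has the same characteristic polynomial as A) gives
  χ_A(x) = x^5 - 25*x^4 + 250*x^3 - 1250*x^2 + 3125*x - 3125
which factors as (x - 5)^5. The eigenvalues (with algebraic multiplicities) are λ = 5 with multiplicity 5.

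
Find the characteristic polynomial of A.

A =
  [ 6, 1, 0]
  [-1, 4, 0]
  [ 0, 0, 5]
x^3 - 15*x^2 + 75*x - 125

Expanding det(x·I − A) (e.g. by cofactor expansion or by noting that A is similar to its Jordan form J, which has the same characteristic polynomial as A) gives
  χ_A(x) = x^3 - 15*x^2 + 75*x - 125
which factors as (x - 5)^3. The eigenvalues (with algebraic multiplicities) are λ = 5 with multiplicity 3.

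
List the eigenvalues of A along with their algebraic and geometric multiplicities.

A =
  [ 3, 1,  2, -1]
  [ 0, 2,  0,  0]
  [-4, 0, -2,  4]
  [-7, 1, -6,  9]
λ = 2: alg = 3, geom = 2; λ = 6: alg = 1, geom = 1

Step 1 — factor the characteristic polynomial to read off the algebraic multiplicities:
  χ_A(x) = (x - 6)*(x - 2)^3

Step 2 — compute geometric multiplicities via the rank-nullity identity g(λ) = n − rank(A − λI):
  rank(A − (2)·I) = 2, so dim ker(A − (2)·I) = n − 2 = 2
  rank(A − (6)·I) = 3, so dim ker(A − (6)·I) = n − 3 = 1

Summary:
  λ = 2: algebraic multiplicity = 3, geometric multiplicity = 2
  λ = 6: algebraic multiplicity = 1, geometric multiplicity = 1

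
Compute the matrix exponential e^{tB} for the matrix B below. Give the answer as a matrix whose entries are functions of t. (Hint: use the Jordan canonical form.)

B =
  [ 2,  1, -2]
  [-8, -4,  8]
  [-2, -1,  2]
e^{tB} =
  [2*t + 1, t, -2*t]
  [-8*t, 1 - 4*t, 8*t]
  [-2*t, -t, 2*t + 1]

Strategy: write B = P · J · P⁻¹ where J is a Jordan canonical form, so e^{tB} = P · e^{tJ} · P⁻¹, and e^{tJ} can be computed block-by-block.

B has Jordan form
J =
  [0, 1, 0]
  [0, 0, 0]
  [0, 0, 0]
(up to reordering of blocks).

Per-block formulas:
  For a 2×2 Jordan block J_2(0): exp(t · J_2(0)) = e^(0t)·(I + t·N), where N is the 2×2 nilpotent shift.
  For a 1×1 block at λ = 0: exp(t · [0]) = [e^(0t)].

After assembling e^{tJ} and conjugating by P, we get:

e^{tB} =
  [2*t + 1, t, -2*t]
  [-8*t, 1 - 4*t, 8*t]
  [-2*t, -t, 2*t + 1]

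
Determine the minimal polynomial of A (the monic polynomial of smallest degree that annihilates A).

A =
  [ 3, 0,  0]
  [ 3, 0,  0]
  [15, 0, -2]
x^3 - x^2 - 6*x

The characteristic polynomial is χ_A(x) = x*(x - 3)*(x + 2), so the eigenvalues are known. The minimal polynomial is
  m_A(x) = Π_λ (x − λ)^{k_λ}
where k_λ is the size of the *largest* Jordan block for λ (equivalently, the smallest k with (A − λI)^k v = 0 for every generalised eigenvector v of λ).

  λ = -2: largest Jordan block has size 1, contributing (x + 2)
  λ = 0: largest Jordan block has size 1, contributing (x − 0)
  λ = 3: largest Jordan block has size 1, contributing (x − 3)

So m_A(x) = x*(x - 3)*(x + 2) = x^3 - x^2 - 6*x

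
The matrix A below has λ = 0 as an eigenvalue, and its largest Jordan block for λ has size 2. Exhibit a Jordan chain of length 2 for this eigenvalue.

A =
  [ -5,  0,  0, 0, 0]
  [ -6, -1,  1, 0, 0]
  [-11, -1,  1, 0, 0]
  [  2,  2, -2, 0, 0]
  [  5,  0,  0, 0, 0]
A Jordan chain for λ = 0 of length 2:
v_1 = (0, -1, -1, 2, 0)ᵀ
v_2 = (0, 1, 0, 0, 0)ᵀ

Let N = A − (0)·I. We want v_2 with N^2 v_2 = 0 but N^1 v_2 ≠ 0; then v_{j-1} := N · v_j for j = 2, …, 2.

Pick v_2 = (0, 1, 0, 0, 0)ᵀ.
Then v_1 = N · v_2 = (0, -1, -1, 2, 0)ᵀ.

Sanity check: (A − (0)·I) v_1 = (0, 0, 0, 0, 0)ᵀ = 0. ✓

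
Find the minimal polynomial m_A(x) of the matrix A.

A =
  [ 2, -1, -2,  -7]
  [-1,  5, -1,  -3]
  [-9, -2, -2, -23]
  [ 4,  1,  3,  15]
x^2 - 10*x + 25

The characteristic polynomial is χ_A(x) = (x - 5)^4, so the eigenvalues are known. The minimal polynomial is
  m_A(x) = Π_λ (x − λ)^{k_λ}
where k_λ is the size of the *largest* Jordan block for λ (equivalently, the smallest k with (A − λI)^k v = 0 for every generalised eigenvector v of λ).

  λ = 5: largest Jordan block has size 2, contributing (x − 5)^2

So m_A(x) = (x - 5)^2 = x^2 - 10*x + 25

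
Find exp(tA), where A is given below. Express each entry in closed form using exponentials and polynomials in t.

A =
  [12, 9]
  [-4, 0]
e^{tA} =
  [6*t*exp(6*t) + exp(6*t), 9*t*exp(6*t)]
  [-4*t*exp(6*t), -6*t*exp(6*t) + exp(6*t)]

Strategy: write A = P · J · P⁻¹ where J is a Jordan canonical form, so e^{tA} = P · e^{tJ} · P⁻¹, and e^{tJ} can be computed block-by-block.

A has Jordan form
J =
  [6, 1]
  [0, 6]
(up to reordering of blocks).

Per-block formulas:
  For a 2×2 Jordan block J_2(6): exp(t · J_2(6)) = e^(6t)·(I + t·N), where N is the 2×2 nilpotent shift.

After assembling e^{tJ} and conjugating by P, we get:

e^{tA} =
  [6*t*exp(6*t) + exp(6*t), 9*t*exp(6*t)]
  [-4*t*exp(6*t), -6*t*exp(6*t) + exp(6*t)]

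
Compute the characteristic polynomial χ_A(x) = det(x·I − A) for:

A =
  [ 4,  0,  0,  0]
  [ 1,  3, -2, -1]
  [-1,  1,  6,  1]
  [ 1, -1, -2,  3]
x^4 - 16*x^3 + 96*x^2 - 256*x + 256

Expanding det(x·I − A) (e.g. by cofactor expansion or by noting that A is similar to its Jordan form J, which has the same characteristic polynomial as A) gives
  χ_A(x) = x^4 - 16*x^3 + 96*x^2 - 256*x + 256
which factors as (x - 4)^4. The eigenvalues (with algebraic multiplicities) are λ = 4 with multiplicity 4.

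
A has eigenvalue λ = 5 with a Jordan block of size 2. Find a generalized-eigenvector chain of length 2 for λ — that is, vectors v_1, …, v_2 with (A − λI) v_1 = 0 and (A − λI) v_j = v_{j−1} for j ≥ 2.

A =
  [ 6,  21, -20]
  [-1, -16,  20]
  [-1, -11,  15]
A Jordan chain for λ = 5 of length 2:
v_1 = (1, -1, -1)ᵀ
v_2 = (1, 0, 0)ᵀ

Let N = A − (5)·I. We want v_2 with N^2 v_2 = 0 but N^1 v_2 ≠ 0; then v_{j-1} := N · v_j for j = 2, …, 2.

Pick v_2 = (1, 0, 0)ᵀ.
Then v_1 = N · v_2 = (1, -1, -1)ᵀ.

Sanity check: (A − (5)·I) v_1 = (0, 0, 0)ᵀ = 0. ✓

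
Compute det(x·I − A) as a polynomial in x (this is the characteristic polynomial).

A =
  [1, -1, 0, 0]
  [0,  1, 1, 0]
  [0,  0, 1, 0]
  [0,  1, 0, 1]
x^4 - 4*x^3 + 6*x^2 - 4*x + 1

Expanding det(x·I − A) (e.g. by cofactor expansion or by noting that A is similar to its Jordan form J, which has the same characteristic polynomial as A) gives
  χ_A(x) = x^4 - 4*x^3 + 6*x^2 - 4*x + 1
which factors as (x - 1)^4. The eigenvalues (with algebraic multiplicities) are λ = 1 with multiplicity 4.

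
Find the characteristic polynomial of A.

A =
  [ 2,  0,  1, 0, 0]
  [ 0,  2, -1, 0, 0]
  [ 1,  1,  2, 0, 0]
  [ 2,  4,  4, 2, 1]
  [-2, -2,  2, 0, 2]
x^5 - 10*x^4 + 40*x^3 - 80*x^2 + 80*x - 32

Expanding det(x·I − A) (e.g. by cofactor expansion or by noting that A is similar to its Jordan form J, which has the same characteristic polynomial as A) gives
  χ_A(x) = x^5 - 10*x^4 + 40*x^3 - 80*x^2 + 80*x - 32
which factors as (x - 2)^5. The eigenvalues (with algebraic multiplicities) are λ = 2 with multiplicity 5.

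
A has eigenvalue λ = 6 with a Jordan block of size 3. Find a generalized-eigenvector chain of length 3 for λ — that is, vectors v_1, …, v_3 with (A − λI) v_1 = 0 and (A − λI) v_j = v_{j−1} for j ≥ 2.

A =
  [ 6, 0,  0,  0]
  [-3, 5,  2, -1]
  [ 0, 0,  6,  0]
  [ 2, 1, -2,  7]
A Jordan chain for λ = 6 of length 3:
v_1 = (0, 1, 0, -1)ᵀ
v_2 = (0, -3, 0, 2)ᵀ
v_3 = (1, 0, 0, 0)ᵀ

Let N = A − (6)·I. We want v_3 with N^3 v_3 = 0 but N^2 v_3 ≠ 0; then v_{j-1} := N · v_j for j = 3, …, 2.

Pick v_3 = (1, 0, 0, 0)ᵀ.
Then v_2 = N · v_3 = (0, -3, 0, 2)ᵀ.
Then v_1 = N · v_2 = (0, 1, 0, -1)ᵀ.

Sanity check: (A − (6)·I) v_1 = (0, 0, 0, 0)ᵀ = 0. ✓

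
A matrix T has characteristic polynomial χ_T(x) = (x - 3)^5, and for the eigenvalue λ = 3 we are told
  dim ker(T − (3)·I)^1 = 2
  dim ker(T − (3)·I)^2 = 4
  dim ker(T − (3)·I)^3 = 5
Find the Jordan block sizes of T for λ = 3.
Block sizes for λ = 3: [3, 2]

From the dimensions of kernels of powers, the number of Jordan blocks of size at least j is d_j − d_{j−1} where d_j = dim ker(N^j) (with d_0 = 0). Computing the differences gives [2, 2, 1].
The number of blocks of size exactly k is (#blocks of size ≥ k) − (#blocks of size ≥ k + 1), so the partition is: 1 block(s) of size 2, 1 block(s) of size 3.
In nonincreasing order the block sizes are [3, 2].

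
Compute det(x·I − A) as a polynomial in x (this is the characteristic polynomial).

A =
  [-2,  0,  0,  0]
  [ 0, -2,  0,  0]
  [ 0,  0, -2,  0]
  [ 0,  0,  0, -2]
x^4 + 8*x^3 + 24*x^2 + 32*x + 16

Expanding det(x·I − A) (e.g. by cofactor expansion or by noting that A is similar to its Jordan form J, which has the same characteristic polynomial as A) gives
  χ_A(x) = x^4 + 8*x^3 + 24*x^2 + 32*x + 16
which factors as (x + 2)^4. The eigenvalues (with algebraic multiplicities) are λ = -2 with multiplicity 4.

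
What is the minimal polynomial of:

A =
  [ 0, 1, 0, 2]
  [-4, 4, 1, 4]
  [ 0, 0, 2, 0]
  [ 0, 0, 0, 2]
x^3 - 6*x^2 + 12*x - 8

The characteristic polynomial is χ_A(x) = (x - 2)^4, so the eigenvalues are known. The minimal polynomial is
  m_A(x) = Π_λ (x − λ)^{k_λ}
where k_λ is the size of the *largest* Jordan block for λ (equivalently, the smallest k with (A − λI)^k v = 0 for every generalised eigenvector v of λ).

  λ = 2: largest Jordan block has size 3, contributing (x − 2)^3

So m_A(x) = (x - 2)^3 = x^3 - 6*x^2 + 12*x - 8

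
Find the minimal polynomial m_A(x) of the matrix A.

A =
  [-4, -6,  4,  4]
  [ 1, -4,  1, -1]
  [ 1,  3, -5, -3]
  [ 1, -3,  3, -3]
x^3 + 12*x^2 + 48*x + 64

The characteristic polynomial is χ_A(x) = (x + 4)^4, so the eigenvalues are known. The minimal polynomial is
  m_A(x) = Π_λ (x − λ)^{k_λ}
where k_λ is the size of the *largest* Jordan block for λ (equivalently, the smallest k with (A − λI)^k v = 0 for every generalised eigenvector v of λ).

  λ = -4: largest Jordan block has size 3, contributing (x + 4)^3

So m_A(x) = (x + 4)^3 = x^3 + 12*x^2 + 48*x + 64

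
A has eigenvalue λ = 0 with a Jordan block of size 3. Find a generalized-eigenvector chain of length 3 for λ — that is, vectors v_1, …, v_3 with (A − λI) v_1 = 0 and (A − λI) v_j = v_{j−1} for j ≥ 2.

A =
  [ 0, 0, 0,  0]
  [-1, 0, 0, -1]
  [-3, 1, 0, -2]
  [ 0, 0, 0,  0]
A Jordan chain for λ = 0 of length 3:
v_1 = (0, 0, -1, 0)ᵀ
v_2 = (0, -1, -3, 0)ᵀ
v_3 = (1, 0, 0, 0)ᵀ

Let N = A − (0)·I. We want v_3 with N^3 v_3 = 0 but N^2 v_3 ≠ 0; then v_{j-1} := N · v_j for j = 3, …, 2.

Pick v_3 = (1, 0, 0, 0)ᵀ.
Then v_2 = N · v_3 = (0, -1, -3, 0)ᵀ.
Then v_1 = N · v_2 = (0, 0, -1, 0)ᵀ.

Sanity check: (A − (0)·I) v_1 = (0, 0, 0, 0)ᵀ = 0. ✓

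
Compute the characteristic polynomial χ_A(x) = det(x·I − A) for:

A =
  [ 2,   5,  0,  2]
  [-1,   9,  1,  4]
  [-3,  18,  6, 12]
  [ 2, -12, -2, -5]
x^4 - 12*x^3 + 54*x^2 - 108*x + 81

Expanding det(x·I − A) (e.g. by cofactor expansion or by noting that A is similar to its Jordan form J, which has the same characteristic polynomial as A) gives
  χ_A(x) = x^4 - 12*x^3 + 54*x^2 - 108*x + 81
which factors as (x - 3)^4. The eigenvalues (with algebraic multiplicities) are λ = 3 with multiplicity 4.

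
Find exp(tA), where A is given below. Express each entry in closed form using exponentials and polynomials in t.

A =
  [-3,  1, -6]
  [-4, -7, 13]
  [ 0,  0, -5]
e^{tA} =
  [2*t*exp(-5*t) + exp(-5*t), t*exp(-5*t), t^2*exp(-5*t)/2 - 6*t*exp(-5*t)]
  [-4*t*exp(-5*t), -2*t*exp(-5*t) + exp(-5*t), -t^2*exp(-5*t) + 13*t*exp(-5*t)]
  [0, 0, exp(-5*t)]

Strategy: write A = P · J · P⁻¹ where J is a Jordan canonical form, so e^{tA} = P · e^{tJ} · P⁻¹, and e^{tJ} can be computed block-by-block.

A has Jordan form
J =
  [-5,  1,  0]
  [ 0, -5,  1]
  [ 0,  0, -5]
(up to reordering of blocks).

Per-block formulas:
  For a 3×3 Jordan block J_3(-5): exp(t · J_3(-5)) = e^(-5t)·(I + t·N + (t^2/2)·N^2), where N is the 3×3 nilpotent shift.

After assembling e^{tJ} and conjugating by P, we get:

e^{tA} =
  [2*t*exp(-5*t) + exp(-5*t), t*exp(-5*t), t^2*exp(-5*t)/2 - 6*t*exp(-5*t)]
  [-4*t*exp(-5*t), -2*t*exp(-5*t) + exp(-5*t), -t^2*exp(-5*t) + 13*t*exp(-5*t)]
  [0, 0, exp(-5*t)]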